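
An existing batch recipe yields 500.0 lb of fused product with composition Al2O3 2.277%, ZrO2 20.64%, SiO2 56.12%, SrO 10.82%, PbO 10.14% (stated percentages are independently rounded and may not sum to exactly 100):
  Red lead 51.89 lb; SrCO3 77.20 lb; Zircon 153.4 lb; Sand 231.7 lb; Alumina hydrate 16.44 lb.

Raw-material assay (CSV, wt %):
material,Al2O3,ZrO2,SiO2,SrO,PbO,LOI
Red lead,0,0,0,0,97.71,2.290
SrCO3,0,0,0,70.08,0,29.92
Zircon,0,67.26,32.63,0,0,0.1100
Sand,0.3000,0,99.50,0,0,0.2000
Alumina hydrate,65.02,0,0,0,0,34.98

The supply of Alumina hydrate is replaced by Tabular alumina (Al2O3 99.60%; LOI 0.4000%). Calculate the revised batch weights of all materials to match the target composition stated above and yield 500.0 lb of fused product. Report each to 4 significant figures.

Each numeric step holds full float precision at all times; rounding to 4 significant digits extends to every mid-chain value as shown; exactly one rounding goes into each reported result. All derived quantities, which include LOI, yield, the totals, glass mass, five oxide percentages, are computed at full precision, as set out in either problem or answer, using the weight values for 500.0 lb of glass.
Oxide mass targets, per 500.0 lb fused product:
  Al2O3: 2.277% × 500.0 = 11.38 lb
  ZrO2: 20.64% × 500.0 = 103.2 lb
  SiO2: 56.12% × 500.0 = 280.6 lb
  SrO: 10.82% × 500.0 = 54.10 lb
  PbO: 10.14% × 500.0 = 50.70 lb
Sums-versus-targets review from the weights as reported, versus the basis set out (every target is met by its sum given rounding of the digits):
  Al2O3: 231.7·0.003000 + 10.73·0.9960 = 11.38 lb (target 11.38 lb)
  ZrO2: 153.4·0.6726 = 103.2 lb (target 103.2 lb)
  SiO2: 153.4·0.3263 + 231.7·0.9950 = 280.6 lb (target 280.6 lb)
  SrO: 77.20·0.7008 = 54.10 lb (target 54.10 lb)
  PbO: 51.89·0.9771 = 50.70 lb (target 50.70 lb)
Mass balance on the glass: net batch after ignition = 500.0 lb (the Σ of target masses is 500.0 lb; stated basis 500.0 lb — differing by rounding only).
Batch grand total — Σ batch = 524.9 lb; the LOI term Σ batch·LOI equals 24.96 lb; the yield ratio, glass ÷ batch: 95.24%.

Revised batch per 500.0 lb fused product:
  Red lead: 51.89 lb
  SrCO3: 77.20 lb
  Zircon: 153.4 lb
  Sand: 231.7 lb
  Tabular alumina: 10.73 lb
Total batch = 524.9 lb; LOI loss = 24.96 lb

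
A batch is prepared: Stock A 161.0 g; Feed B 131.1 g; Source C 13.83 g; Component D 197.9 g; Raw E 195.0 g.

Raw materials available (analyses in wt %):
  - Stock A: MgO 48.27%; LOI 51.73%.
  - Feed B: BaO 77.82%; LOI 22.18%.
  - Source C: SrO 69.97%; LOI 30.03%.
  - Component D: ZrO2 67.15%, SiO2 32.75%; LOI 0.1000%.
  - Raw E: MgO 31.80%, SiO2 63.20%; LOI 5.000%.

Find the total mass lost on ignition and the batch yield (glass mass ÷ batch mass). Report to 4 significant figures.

Rounding to 4 significant figures governs each intermediate as displayed — the working math holds exact precision throughout. Each reported value is rounded just once; derived quantities are computed in exact precision (LOI, five oxide percentages, yield, totals, glass mass) using the weight values per 572.4 g of glass, as given in either problem or answer.
Each material's LOI contribution:
  Stock A: 161.0 × 0.5173 = 83.29 g
  Feed B: 131.1 × 0.2218 = 29.08 g
  Source C: 13.83 × 0.3003 = 4.153 g
  Component D: 197.9 × 0.001000 = 0.1979 g
  Raw E: 195.0 × 0.05000 = 9.750 g
Total LOI = 126.5 g
Glass = batch − LOI = 698.8 − 126.5 = 572.4 g

LOI loss = 126.5 g; glass = 572.4 g; yield = 81.90%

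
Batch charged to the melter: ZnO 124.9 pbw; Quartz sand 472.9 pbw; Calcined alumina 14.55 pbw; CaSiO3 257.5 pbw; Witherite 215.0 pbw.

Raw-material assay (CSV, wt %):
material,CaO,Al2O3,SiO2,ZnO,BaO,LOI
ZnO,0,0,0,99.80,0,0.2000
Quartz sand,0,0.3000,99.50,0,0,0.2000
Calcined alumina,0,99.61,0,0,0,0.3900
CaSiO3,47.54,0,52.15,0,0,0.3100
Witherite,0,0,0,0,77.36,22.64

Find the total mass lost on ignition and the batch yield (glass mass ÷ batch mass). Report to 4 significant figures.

LOI loss = 50.73 pbw; glass = 1034 pbw; yield = 95.32%

Full precision is kept through every step. Working values are shown, with 4-significant-digit rounding, between the steps; each reported result undergoes a single rounding. Derived quantities, which include totals, ignition loss, five oxide percentages, glass mass, the yield, are rebuilt in exact precision, as set out in the problem or the answer, from the batch weights on 1034 pbw of glass.
LOI of each material in turn:
  ZnO: 124.9 × 0.002000 = 0.2498 pbw
  Quartz sand: 472.9 × 0.002000 = 0.9458 pbw
  Calcined alumina: 14.55 × 0.003900 = 0.05674 pbw
  CaSiO3: 257.5 × 0.003100 = 0.7983 pbw
  Witherite: 215.0 × 0.2264 = 48.68 pbw
Total LOI = 50.73 pbw
Glass = batch − LOI = 1085 − 50.73 = 1034 pbw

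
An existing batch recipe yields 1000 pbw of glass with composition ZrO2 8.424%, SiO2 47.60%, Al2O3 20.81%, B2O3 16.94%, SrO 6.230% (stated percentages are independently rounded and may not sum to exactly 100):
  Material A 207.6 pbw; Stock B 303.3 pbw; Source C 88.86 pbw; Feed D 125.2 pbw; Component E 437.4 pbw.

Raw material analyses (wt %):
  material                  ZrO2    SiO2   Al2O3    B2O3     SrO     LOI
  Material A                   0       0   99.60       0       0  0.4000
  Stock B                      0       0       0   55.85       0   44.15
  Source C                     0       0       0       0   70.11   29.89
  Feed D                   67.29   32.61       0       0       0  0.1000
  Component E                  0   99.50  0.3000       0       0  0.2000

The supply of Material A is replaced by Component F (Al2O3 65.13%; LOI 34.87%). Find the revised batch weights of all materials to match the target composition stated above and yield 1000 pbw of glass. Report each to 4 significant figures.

Full precision is kept all the way through. In-progress results appear, with 4-significant-figure rounding, within the worked lines. Each reported result is rounded just once — the derived quantities (LOI, net glass mass, five oxide percentages, totals, the yield) are recomputed starting from the weights on 1000 pbw of glass in full precision, as quoted within the problem or answer text.
Oxide-by-oxide targets in 1000 pbw glass:
  ZrO2: 8.424% × 1000 = 84.24 pbw
  SiO2: 47.60% × 1000 = 476.0 pbw
  Al2O3: 20.81% × 1000 = 208.1 pbw
  B2O3: 16.94% × 1000 = 169.4 pbw
  SrO: 6.230% × 1000 = 62.30 pbw
A balance pass over the oxides, on the weights just shown, under the basis named above (each sum matches its target mass net of answer rounding effects):
  ZrO2: 125.2·0.6729 = 84.25 pbw (target 84.24 pbw)
  SiO2: 125.2·0.3261 + 437.4·0.9950 = 476.0 pbw (target 476.0 pbw)
  Al2O3: 317.5·0.6513 + 437.4·0.003000 = 208.1 pbw (target 208.1 pbw)
  B2O3: 303.3·0.5585 = 169.4 pbw (target 169.4 pbw)
  SrO: 88.86·0.7011 = 62.30 pbw (target 62.30 pbw)
Glass-mass bookkeeping: net batch after ignition = 1000 pbw (oxide target masses add up to 1000 pbw; basis as stated: 1000 pbw — deltas are rounding alone).
Adding the batch up: Σ batch = 1272 pbw; loss to ignition Σ batch·LOI = 272.2 pbw; yield, glass over the total, = 78.61%.

Revised batch per 1000 pbw glass:
  Component F: 317.5 pbw
  Stock B: 303.3 pbw
  Source C: 88.86 pbw
  Feed D: 125.2 pbw
  Component E: 437.4 pbw
Total batch = 1272 pbw; LOI loss = 272.2 pbw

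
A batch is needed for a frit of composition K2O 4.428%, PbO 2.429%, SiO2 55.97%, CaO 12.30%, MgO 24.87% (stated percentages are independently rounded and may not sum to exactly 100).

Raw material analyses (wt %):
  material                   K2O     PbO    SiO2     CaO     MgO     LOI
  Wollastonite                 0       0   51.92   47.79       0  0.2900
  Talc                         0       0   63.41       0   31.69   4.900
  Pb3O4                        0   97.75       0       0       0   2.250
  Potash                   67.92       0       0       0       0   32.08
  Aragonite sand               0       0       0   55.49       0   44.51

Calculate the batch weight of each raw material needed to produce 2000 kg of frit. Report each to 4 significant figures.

Exact precision is carried at all times — the intermediate values appear rounded off to 4 significant figures as written — every reported value sees exactly one rounding; all derived quantities (LOI, the yield, five oxide percentages, the totals, net glass mass) are computed from the batch weights per 2000 kg of glass at exact precision, as written in the question or the answer.
Oxide mass targets, per 2000 kg frit:
  K2O: 4.428% × 2000 = 88.56 kg
  PbO: 2.429% × 2000 = 48.58 kg
  SiO2: 55.97% × 2000 = 1119 kg
  CaO: 12.30% × 2000 = 246.0 kg
  MgO: 24.87% × 2000 = 497.4 kg
Sums-versus-targets review from the weights as reported, against the basis in use (delivered sums recover each target within answer rounding):
  K2O: 130.4·0.6792 = 88.57 kg (target 88.56 kg)
  PbO: 49.70·0.9775 = 48.58 kg (target 48.58 kg)
  SiO2: 239.1·0.5192 + 1570·0.6341 = 1120 kg (target 1119 kg)
  CaO: 239.1·0.4779 + 237.4·0.5549 = 246.0 kg (target 246.0 kg)
  MgO: 1570·0.3169 = 497.5 kg (target 497.4 kg)
Glass mass check: total charge less LOI = 2000 kg (targets for the oxides total 2000 kg; stated basis 2000 kg — gaps are rounding artifacts).
Summing the batch: Σ batch = 2227 kg; loss to ignition Σ batch·LOI = 226.2 kg; yield: glass divided by total = 89.84%.

Batch per 2000 kg frit:
  Wollastonite: 239.1 kg
  Talc: 1570 kg
  Pb3O4: 49.70 kg
  Potash: 130.4 kg
  Aragonite sand: 237.4 kg
Total batch = 2227 kg; LOI loss = 226.2 kg; yield = 89.84%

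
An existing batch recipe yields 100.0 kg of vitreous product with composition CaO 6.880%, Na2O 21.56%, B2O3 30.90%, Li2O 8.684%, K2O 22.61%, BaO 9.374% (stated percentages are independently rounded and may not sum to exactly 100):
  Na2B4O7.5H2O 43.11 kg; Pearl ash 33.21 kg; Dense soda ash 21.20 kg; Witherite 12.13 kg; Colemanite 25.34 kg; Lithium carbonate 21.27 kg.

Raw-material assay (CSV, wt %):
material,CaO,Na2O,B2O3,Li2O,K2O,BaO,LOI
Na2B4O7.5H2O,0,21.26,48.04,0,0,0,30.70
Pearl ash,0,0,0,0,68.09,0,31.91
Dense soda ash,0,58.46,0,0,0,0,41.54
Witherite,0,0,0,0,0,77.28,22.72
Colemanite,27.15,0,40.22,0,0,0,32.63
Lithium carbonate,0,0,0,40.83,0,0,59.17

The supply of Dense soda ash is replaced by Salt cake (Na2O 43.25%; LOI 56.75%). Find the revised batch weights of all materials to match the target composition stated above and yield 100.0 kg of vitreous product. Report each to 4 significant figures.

All arithmetic runs at full precision in all steps. The intermediate values are printed (rounded to 4 significant digits) in the working. Each reported figure takes a single rounding; derived quantities (six oxide percentages, the totals, the yield, ignition loss, net glass mass) are re-derived at full float precision using the weight values at 100.0 kg of glass, as they appear in the problem or the answer.
Per-oxide target masses for 100.0 kg vitreous product:
  CaO: 6.880% × 100.0 = 6.880 kg
  Na2O: 21.56% × 100.0 = 21.56 kg
  B2O3: 30.90% × 100.0 = 30.90 kg
  Li2O: 8.684% × 100.0 = 8.684 kg
  K2O: 22.61% × 100.0 = 22.61 kg
  BaO: 9.374% × 100.0 = 9.374 kg
Checking each oxide sum using the reported weights, under the basis named above (oxide sums agree with the targets up to rounding of the answer):
  CaO: 25.34·0.2715 = 6.880 kg (target 6.880 kg)
  Na2O: 43.11·0.2126 + 28.66·0.4325 = 21.56 kg (target 21.56 kg)
  B2O3: 43.11·0.4804 + 25.34·0.4022 = 30.90 kg (target 30.90 kg)
  Li2O: 21.27·0.4083 = 8.685 kg (target 8.684 kg)
  K2O: 33.21·0.6809 = 22.61 kg (target 22.61 kg)
  BaO: 12.13·0.7728 = 9.374 kg (target 9.374 kg)
Glass-mass bookkeeping: the batch minus its LOI: 100.0 kg (summing oxide targets gives 100.0 kg; the stated basis being 100.0 kg — differing by rounding only).
Batch total: Σ batch = 163.7 kg; LOI removed, Σ of batch·LOI: 63.71 kg; the yield ratio, glass ÷ batch: 61.09%.

Revised batch per 100.0 kg vitreous product:
  Na2B4O7.5H2O: 43.11 kg
  Pearl ash: 33.21 kg
  Salt cake: 28.66 kg
  Witherite: 12.13 kg
  Colemanite: 25.34 kg
  Lithium carbonate: 21.27 kg
Total batch = 163.7 kg; LOI loss = 63.71 kg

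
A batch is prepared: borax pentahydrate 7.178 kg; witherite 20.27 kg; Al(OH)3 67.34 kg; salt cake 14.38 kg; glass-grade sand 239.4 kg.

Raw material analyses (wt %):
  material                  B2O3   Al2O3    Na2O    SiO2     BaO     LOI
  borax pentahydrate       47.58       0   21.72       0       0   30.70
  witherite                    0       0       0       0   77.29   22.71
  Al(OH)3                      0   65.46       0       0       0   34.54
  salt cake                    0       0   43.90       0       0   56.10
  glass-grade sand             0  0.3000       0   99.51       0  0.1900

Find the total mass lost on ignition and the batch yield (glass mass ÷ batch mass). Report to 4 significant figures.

LOI loss = 38.59 kg; glass = 310.0 kg; yield = 88.93%

All internal work maintains full float precision from start to finish — in-progress results are displayed rounded to 4 significant digits alongside each step — every reported figure is rounded just once; the derived quantities (ignition loss, the yield, five oxide percentages, glass mass, the totals) are carried in full precision from the batch weights on 310.0 kg of glass exactly as printed in the problem or answer text.
LOI of each material in turn:
  borax pentahydrate: 7.178 × 0.3070 = 2.204 kg
  witherite: 20.27 × 0.2271 = 4.603 kg
  Al(OH)3: 67.34 × 0.3454 = 23.26 kg
  salt cake: 14.38 × 0.5610 = 8.067 kg
  glass-grade sand: 239.4 × 0.001900 = 0.4549 kg
Total LOI = 38.59 kg
Glass = batch − LOI = 348.6 − 38.59 = 310.0 kg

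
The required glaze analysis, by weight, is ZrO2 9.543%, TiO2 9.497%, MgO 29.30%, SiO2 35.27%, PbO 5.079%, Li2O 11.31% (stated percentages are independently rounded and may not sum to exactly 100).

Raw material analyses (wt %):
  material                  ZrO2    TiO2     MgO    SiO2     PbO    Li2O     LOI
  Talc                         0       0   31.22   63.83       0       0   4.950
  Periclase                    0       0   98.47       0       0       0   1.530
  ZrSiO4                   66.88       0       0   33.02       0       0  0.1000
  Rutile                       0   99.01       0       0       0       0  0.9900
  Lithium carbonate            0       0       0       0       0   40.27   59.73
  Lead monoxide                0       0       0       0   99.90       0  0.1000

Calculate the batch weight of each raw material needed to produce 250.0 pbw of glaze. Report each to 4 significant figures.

In-progress results are displayed rounded off to 4 significant digits across the worked steps — each numeric step maintains exact precision through the solve. Every reported result receives exactly one rounding; all derived quantities, including LOI, yield, the six compositions, the totals, glass mass, are re-derived using the weight values on 250.0 pbw of glass in full float precision as given in the problem or answer text.
The oxide mass targets at 250.0 pbw glaze:
  ZrO2: 9.543% × 250.0 = 23.86 pbw
  TiO2: 9.497% × 250.0 = 23.74 pbw
  MgO: 29.30% × 250.0 = 73.25 pbw
  SiO2: 35.27% × 250.0 = 88.18 pbw
  PbO: 5.079% × 250.0 = 12.70 pbw
  Li2O: 11.31% × 250.0 = 28.28 pbw
A balance pass over the oxides, working from each reported weight, versus the basis set out (every target is met by its sum modulo rounding of the values):
  ZrO2: 35.67·0.6688 = 23.86 pbw (target 23.86 pbw)
  TiO2: 23.98·0.9901 = 23.74 pbw (target 23.74 pbw)
  MgO: 119.7·0.3122 + 36.44·0.9847 = 73.25 pbw (target 73.25 pbw)
  SiO2: 119.7·0.6383 + 35.67·0.3302 = 88.18 pbw (target 88.18 pbw)
  PbO: 12.71·0.9990 = 12.70 pbw (target 12.70 pbw)
  Li2O: 70.21·0.4027 = 28.27 pbw (target 28.28 pbw)
Glass-mass sanity pass: total charge less LOI = 250.0 pbw (targets for the oxides total 250.0 pbw; against the stated basis, 250.0 pbw — gaps are rounding artifacts).
Batch total: Σ batch = 298.7 pbw; Σ batch·LOI gives LOI loss = 48.70 pbw; as yield: glass ÷ batch → 83.69%.

Batch per 250.0 pbw glaze:
  Talc: 119.7 pbw
  Periclase: 36.44 pbw
  ZrSiO4: 35.67 pbw
  Rutile: 23.98 pbw
  Lithium carbonate: 70.21 pbw
  Lead monoxide: 12.71 pbw
Total batch = 298.7 pbw; LOI loss = 48.70 pbw; yield = 83.69%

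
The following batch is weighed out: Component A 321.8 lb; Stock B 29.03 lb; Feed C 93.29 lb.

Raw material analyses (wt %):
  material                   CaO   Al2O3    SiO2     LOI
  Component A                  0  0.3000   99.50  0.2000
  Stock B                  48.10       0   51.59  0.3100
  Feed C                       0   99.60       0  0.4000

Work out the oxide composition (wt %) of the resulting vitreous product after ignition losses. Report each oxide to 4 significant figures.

Every computation runs at full precision all the way through. In-progress results appear rounded to four significant digits in the printout. Every reported figure is rounded only once; all derived quantities, which include three oxide percentages, the yield, the totals, LOI, glass mass, are re-derived at full precision, as given in problem or answer, using the weight values for 443.0 lb of glass.
Oxide-by-oxide delivered mass:
  CaO: 29.03·0.4810 = 13.96 lb
  Al2O3: 321.8·0.003000 + 93.29·0.9960 = 93.88 lb
  SiO2: 321.8·0.9950 + 29.03·0.5159 = 335.2 lb
LOI: 321.8·0.002000 + 29.03·0.003100 + 93.29·0.004000 = 1.107 lb
Glass = total batch minus LOI = 444.1 − 1.107 = 443.0 lb (equal to the oxide-mass sum)
oxide / glass × 100 gives the wt %

Glass mass = 443.0 lb (batch 444.1 − LOI 1.107).
Composition: CaO 3.152%, Al2O3 21.19%, SiO2 75.66%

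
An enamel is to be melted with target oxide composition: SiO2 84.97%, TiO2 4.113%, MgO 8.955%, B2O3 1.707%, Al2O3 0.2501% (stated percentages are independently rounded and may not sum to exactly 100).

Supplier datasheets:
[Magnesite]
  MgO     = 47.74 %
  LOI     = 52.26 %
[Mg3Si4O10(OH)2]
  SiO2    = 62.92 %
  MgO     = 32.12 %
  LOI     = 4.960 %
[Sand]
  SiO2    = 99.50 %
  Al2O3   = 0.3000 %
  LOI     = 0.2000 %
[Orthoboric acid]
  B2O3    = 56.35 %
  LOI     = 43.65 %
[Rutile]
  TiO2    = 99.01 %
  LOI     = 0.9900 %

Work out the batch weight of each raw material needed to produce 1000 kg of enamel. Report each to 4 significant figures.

Mid-chain values appear with 4-significant-figure rounding at each printed step. The working math runs at exact precision at every stage; exactly one rounding lands on each reported value. The derived quantities are re-derived at exact precision (the totals, LOI, yield, five oxide percentages, net glass mass) using the weight values on 1000 kg of glass as set out in question or answer.
Per-oxide target masses for 1000 kg enamel:
  SiO2: 84.97% × 1000 = 849.7 kg
  TiO2: 4.113% × 1000 = 41.13 kg
  MgO: 8.955% × 1000 = 89.55 kg
  B2O3: 1.707% × 1000 = 17.07 kg
  Al2O3: 0.2501% × 1000 = 2.501 kg
Mass-balance tally per oxide with the batch weights as given, versus the basis set out (every target is met by its sum once rounding is allowed for):
  SiO2: 32.11·0.6292 + 833.7·0.9950 = 849.7 kg (target 849.7 kg)
  TiO2: 41.54·0.9901 = 41.13 kg (target 41.13 kg)
  MgO: 166.0·0.4774 + 32.11·0.3212 = 89.56 kg (target 89.55 kg)
  B2O3: 30.29·0.5635 = 17.07 kg (target 17.07 kg)
  Al2O3: 833.7·0.003000 = 2.501 kg (target 2.501 kg)
The glass-mass cross-check: net batch after ignition = 1000 kg (the Σ of target masses is 1000 kg; versus the stated basis of 1000 kg — differing by rounding only).
Summing the batch: Σ batch = 1104 kg; ignition loss, Σ(batch × LOI) = 103.6 kg; the yield ratio, glass ÷ batch: 90.61%.

Batch per 1000 kg enamel:
  Magnesite: 166.0 kg
  Mg3Si4O10(OH)2: 32.11 kg
  Sand: 833.7 kg
  Orthoboric acid: 30.29 kg
  Rutile: 41.54 kg
Total batch = 1104 kg; LOI loss = 103.6 kg; yield = 90.61%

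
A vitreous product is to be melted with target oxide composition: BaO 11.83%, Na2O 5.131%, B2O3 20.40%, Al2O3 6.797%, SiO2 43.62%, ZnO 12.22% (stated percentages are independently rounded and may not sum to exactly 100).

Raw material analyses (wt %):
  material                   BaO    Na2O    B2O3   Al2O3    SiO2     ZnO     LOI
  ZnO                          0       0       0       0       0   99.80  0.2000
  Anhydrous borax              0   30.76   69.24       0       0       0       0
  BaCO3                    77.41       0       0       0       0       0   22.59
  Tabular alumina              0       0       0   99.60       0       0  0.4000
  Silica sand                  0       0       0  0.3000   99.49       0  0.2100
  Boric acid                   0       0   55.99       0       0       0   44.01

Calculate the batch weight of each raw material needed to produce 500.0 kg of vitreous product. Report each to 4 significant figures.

Batch per 500.0 kg vitreous product:
  ZnO: 61.22 kg
  Anhydrous borax: 83.40 kg
  BaCO3: 76.41 kg
  Tabular alumina: 33.46 kg
  Silica sand: 219.2 kg
  Boric acid: 79.03 kg
Total batch = 552.7 kg; LOI loss = 52.76 kg; yield = 90.45%

Rounding to four significant digits applies to every intermediate as displayed — full float precision is maintained at every stage; a single rounding yields every reported value. The derived quantities (glass mass, six oxide percentages, ignition loss, the yield, the totals) are carried at full precision from the batch weights per 500.0 kg of glass as quoted within the problem or answer text.
Target oxide masses per 500.0 kg vitreous product:
  BaO: 11.83% × 500.0 = 59.15 kg
  Na2O: 5.131% × 500.0 = 25.66 kg
  B2O3: 20.40% × 500.0 = 102.0 kg
  Al2O3: 6.797% × 500.0 = 33.98 kg
  SiO2: 43.62% × 500.0 = 218.1 kg
  ZnO: 12.22% × 500.0 = 61.10 kg
Balance tally, oxide-wise, from the weights as reported, on the stated basis (target by target, the sums agree inside rounding margins):
  BaO: 76.41·0.7741 = 59.15 kg (target 59.15 kg)
  Na2O: 83.40·0.3076 = 25.65 kg (target 25.66 kg)
  B2O3: 83.40·0.6924 + 79.03·0.5599 = 102.0 kg (target 102.0 kg)
  Al2O3: 33.46·0.9960 + 219.2·0.003000 = 33.98 kg (target 33.98 kg)
  SiO2: 219.2·0.9949 = 218.1 kg (target 218.1 kg)
  ZnO: 61.22·0.9980 = 61.10 kg (target 61.10 kg)
Glass-mass closure: whole batch net of LOI = 500.0 kg (targets for the oxides total 500.0 kg; the stated basis being 500.0 kg — a pure rounding effect).
Adding the batch up: Σ batch = 552.7 kg; the LOI term Σ batch·LOI equals 52.76 kg; glass ÷ batch gives a yield of 90.45%.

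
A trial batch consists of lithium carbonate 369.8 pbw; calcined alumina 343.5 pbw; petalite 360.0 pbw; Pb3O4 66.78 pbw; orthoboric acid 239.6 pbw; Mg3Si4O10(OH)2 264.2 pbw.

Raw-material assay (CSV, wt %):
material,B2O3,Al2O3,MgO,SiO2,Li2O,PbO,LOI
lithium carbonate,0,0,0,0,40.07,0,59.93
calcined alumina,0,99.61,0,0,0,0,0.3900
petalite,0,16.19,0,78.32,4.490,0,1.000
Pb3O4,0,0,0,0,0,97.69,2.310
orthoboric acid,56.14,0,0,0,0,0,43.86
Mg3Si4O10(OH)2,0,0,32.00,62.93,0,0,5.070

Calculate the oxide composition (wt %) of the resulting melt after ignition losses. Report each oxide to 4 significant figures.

Every computation carries full float precision at all times; values along the way are shown (rounded to four significant figures) within the worked lines; every reported result undergoes a single rounding. The derived quantities, which include the six compositions, LOI, the yield, net glass mass, the totals, are rebuilt at full precision, as given in problem or answer, from the weighed amounts for 1297 pbw of glass.
What the batch supplies per oxide:
  B2O3: 239.6·0.5614 = 134.5 pbw
  Al2O3: 343.5·0.9961 + 360.0·0.1619 = 400.4 pbw
  MgO: 264.2·0.3200 = 84.54 pbw
  SiO2: 360.0·0.7832 + 264.2·0.6293 = 448.2 pbw
  Li2O: 369.8·0.4007 + 360.0·0.04490 = 164.3 pbw
  PbO: 66.78·0.9769 = 65.24 pbw
LOI: 369.8·0.5993 + 343.5·0.003900 + 360.0·0.01000 + 66.78·0.02310 + 239.6·0.4386 + 264.2·0.05070 = 346.6 pbw
Glass = total batch minus LOI = 1644 − 346.6 = 1297 pbw (matching Σ of the oxides)
percent share: oxide ÷ glass, ×100

Glass mass = 1297 pbw (batch 1644 − LOI 346.6).
Composition: B2O3 10.37%, Al2O3 30.87%, MgO 6.517%, SiO2 34.55%, Li2O 12.67%, PbO 5.029%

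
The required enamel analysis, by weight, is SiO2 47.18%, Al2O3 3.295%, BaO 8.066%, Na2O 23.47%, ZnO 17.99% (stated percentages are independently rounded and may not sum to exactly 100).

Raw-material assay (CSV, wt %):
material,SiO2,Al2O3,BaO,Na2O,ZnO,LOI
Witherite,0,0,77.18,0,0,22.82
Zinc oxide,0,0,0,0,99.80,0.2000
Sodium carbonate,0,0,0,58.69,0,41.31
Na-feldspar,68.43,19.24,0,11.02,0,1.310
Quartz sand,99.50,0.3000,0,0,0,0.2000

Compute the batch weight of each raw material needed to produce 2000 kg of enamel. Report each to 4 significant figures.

Intermediates are displayed rounded off to 4 significant figures when written out — full float precision is held at each step — each reported result is rounded exactly once — all derived quantities (glass mass, totals, ignition loss, yield, the five compositions) are rebuilt at full float precision using the weight values for 2000 kg of glass, exactly as shown in the problem or the answer.
Per-oxide target masses for 2000 kg enamel:
  SiO2: 47.18% × 2000 = 943.6 kg
  Al2O3: 3.295% × 2000 = 65.90 kg
  BaO: 8.066% × 2000 = 161.3 kg
  Na2O: 23.47% × 2000 = 469.4 kg
  ZnO: 17.99% × 2000 = 359.8 kg
Oxide-by-oxide audit on the weights just shown, for the quoted basis mass (target by target, the sums agree up to rounding of the answer):
  SiO2: 331.3·0.6843 + 720.5·0.9950 = 943.6 kg (target 943.6 kg)
  Al2O3: 331.3·0.1924 + 720.5·0.003000 = 65.90 kg (target 65.90 kg)
  BaO: 209.0·0.7718 = 161.3 kg (target 161.3 kg)
  Na2O: 737.6·0.5869 + 331.3·0.1102 = 469.4 kg (target 469.4 kg)
  ZnO: 360.5·0.9980 = 359.8 kg (target 359.8 kg)
Auditing the glass mass value: whole batch net of LOI = 2000 kg (summing oxide targets gives 2000 kg; with the basis standing at 2000 kg — any gap is answer rounding).
Total batch = Σ batch = 2359 kg; the LOI term Σ batch·LOI equals 358.9 kg; yield = glass ÷ total batch = 84.79%.

Batch per 2000 kg enamel:
  Witherite: 209.0 kg
  Zinc oxide: 360.5 kg
  Sodium carbonate: 737.6 kg
  Na-feldspar: 331.3 kg
  Quartz sand: 720.5 kg
Total batch = 2359 kg; LOI loss = 358.9 kg; yield = 84.79%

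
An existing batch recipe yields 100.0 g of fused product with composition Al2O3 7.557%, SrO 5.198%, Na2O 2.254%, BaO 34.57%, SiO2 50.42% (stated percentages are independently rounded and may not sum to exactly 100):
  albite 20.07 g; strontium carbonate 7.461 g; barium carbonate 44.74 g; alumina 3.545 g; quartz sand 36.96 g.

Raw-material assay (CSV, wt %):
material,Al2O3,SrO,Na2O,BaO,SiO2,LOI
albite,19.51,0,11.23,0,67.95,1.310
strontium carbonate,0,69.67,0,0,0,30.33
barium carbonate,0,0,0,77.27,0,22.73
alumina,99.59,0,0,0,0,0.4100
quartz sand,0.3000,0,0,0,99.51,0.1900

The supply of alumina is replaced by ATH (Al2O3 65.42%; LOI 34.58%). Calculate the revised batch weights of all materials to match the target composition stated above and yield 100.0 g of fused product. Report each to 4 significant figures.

In-progress results are shown, rounded to 4 significant digits, on the page. Every computation holds exact precision in all steps — every reported result sees exactly one rounding; the derived quantities (yield, totals, ignition loss, five oxide percentages, glass mass) are carried in exact precision from the weighed amounts at 100.0 g of glass, exactly as printed in question or answer.
Target oxide masses per 100.0 g fused product:
  Al2O3: 7.557% × 100.0 = 7.557 g
  SrO: 5.198% × 100.0 = 5.198 g
  Na2O: 2.254% × 100.0 = 2.254 g
  BaO: 34.57% × 100.0 = 34.57 g
  SiO2: 50.42% × 100.0 = 50.42 g
A balance pass over the oxides, per the reported batch figures, against the basis in use (sums match the target masses inside rounding margins):
  Al2O3: 20.07·0.1951 + 5.396·0.6542 + 36.96·0.003000 = 7.557 g (target 7.557 g)
  SrO: 7.461·0.6967 = 5.198 g (target 5.198 g)
  Na2O: 20.07·0.1123 = 2.254 g (target 2.254 g)
  BaO: 44.74·0.7727 = 34.57 g (target 34.57 g)
  SiO2: 20.07·0.6795 + 36.96·0.9951 = 50.42 g (target 50.42 g)
Glass mass check: whole batch net of LOI = 100.0 g (targets for the oxides total 100.0 g; with the basis standing at 100.0 g — gaps are rounding artifacts).
Batch grand total — Σ batch = 114.6 g; LOI loss = Σ batch·LOI = 14.63 g; the yield ratio, glass ÷ batch: 87.24%.

Revised batch per 100.0 g fused product:
  albite: 20.07 g
  strontium carbonate: 7.461 g
  barium carbonate: 44.74 g
  ATH: 5.396 g
  quartz sand: 36.96 g
Total batch = 114.6 g; LOI loss = 14.63 g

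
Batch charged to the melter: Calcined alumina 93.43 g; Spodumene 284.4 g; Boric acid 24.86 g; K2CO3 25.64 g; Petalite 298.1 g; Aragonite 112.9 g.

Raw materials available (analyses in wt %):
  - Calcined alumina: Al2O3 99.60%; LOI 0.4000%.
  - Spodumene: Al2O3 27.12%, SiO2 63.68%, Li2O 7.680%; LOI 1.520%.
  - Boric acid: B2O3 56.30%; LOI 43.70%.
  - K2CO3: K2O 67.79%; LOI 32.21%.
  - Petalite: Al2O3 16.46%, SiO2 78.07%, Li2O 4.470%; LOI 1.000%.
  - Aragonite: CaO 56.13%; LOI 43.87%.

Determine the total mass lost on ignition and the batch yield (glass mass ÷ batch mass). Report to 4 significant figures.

The whole derivation carries exact precision through the solve. Working values are shown rounded to 4 significant figures as written. Exactly one rounding lands on each reported number; the derived quantities are rebuilt in full float precision (ignition loss, glass mass, yield, six oxide percentages, the totals) from the batch weights per 763.0 g of glass, precisely as stated by the problem or the answer.
Loss on ignition, line by line:
  Calcined alumina: 93.43 × 0.004000 = 0.3737 g
  Spodumene: 284.4 × 0.01520 = 4.323 g
  Boric acid: 24.86 × 0.4370 = 10.86 g
  K2CO3: 25.64 × 0.3221 = 8.259 g
  Petalite: 298.1 × 0.01000 = 2.981 g
  Aragonite: 112.9 × 0.4387 = 49.53 g
Total LOI = 76.33 g
Glass = batch − LOI = 839.3 − 76.33 = 763.0 g

LOI loss = 76.33 g; glass = 763.0 g; yield = 90.91%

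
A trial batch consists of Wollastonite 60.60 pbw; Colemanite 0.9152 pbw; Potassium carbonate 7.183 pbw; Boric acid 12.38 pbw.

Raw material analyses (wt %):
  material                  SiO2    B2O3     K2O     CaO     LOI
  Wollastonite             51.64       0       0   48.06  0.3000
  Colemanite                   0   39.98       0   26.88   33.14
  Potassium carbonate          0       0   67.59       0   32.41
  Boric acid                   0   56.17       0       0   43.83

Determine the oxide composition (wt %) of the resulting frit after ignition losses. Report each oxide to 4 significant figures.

The intermediate values are printed rounded to four significant digits within the worked lines; each numeric step keeps full precision from first step to last; each reported value includes exactly one rounding; all derived quantities, which include the totals, ignition loss, yield, net glass mass, the four compositions, are re-derived at full float precision, exactly as shown in the problem or the answer, starting from the weights on 72.84 pbw of glass.
Delivered oxide masses:
  SiO2: 60.60·0.5164 = 31.29 pbw
  B2O3: 0.9152·0.3998 + 12.38·0.5617 = 7.320 pbw
  K2O: 7.183·0.6759 = 4.855 pbw
  CaO: 60.60·0.4806 + 0.9152·0.2688 = 29.37 pbw
LOI: 60.60·0.003000 + 0.9152·0.3314 + 7.183·0.3241 + 12.38·0.4383 = 8.239 pbw
batch − LOI leaves glass = 81.08 − 8.239 = 72.84 pbw (consistent with Σ oxide mass)
percent share: oxide ÷ glass, ×100

Glass mass = 72.84 pbw (batch 81.08 − LOI 8.239).
Composition: SiO2 42.96%, B2O3 10.05%, K2O 6.665%, CaO 40.32%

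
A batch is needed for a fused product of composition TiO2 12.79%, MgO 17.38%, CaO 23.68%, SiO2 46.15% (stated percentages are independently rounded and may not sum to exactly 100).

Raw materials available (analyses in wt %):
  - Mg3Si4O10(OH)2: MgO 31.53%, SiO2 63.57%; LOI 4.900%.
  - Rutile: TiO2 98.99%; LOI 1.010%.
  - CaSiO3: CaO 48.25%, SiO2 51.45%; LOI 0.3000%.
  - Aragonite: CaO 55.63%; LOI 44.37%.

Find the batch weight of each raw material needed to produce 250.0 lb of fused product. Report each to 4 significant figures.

Batch per 250.0 lb fused product:
  Mg3Si4O10(OH)2: 137.8 lb
  Rutile: 32.30 lb
  CaSiO3: 53.98 lb
  Aragonite: 59.60 lb
Total batch = 283.7 lb; LOI loss = 33.68 lb; yield = 88.13%

Working values are shown (rounded to 4 significant figures) on the page — the working math maintains exact precision at every stage; every reported number is rounded just once — the derived quantities, including yield, four oxide percentages, glass mass, totals, LOI, are carried from the weighed amounts per 250.0 lb of glass in full float precision, as set out in question or answer.
Target oxide masses per 250.0 lb fused product:
  TiO2: 12.79% × 250.0 = 31.98 lb
  MgO: 17.38% × 250.0 = 43.45 lb
  CaO: 23.68% × 250.0 = 59.20 lb
  SiO2: 46.15% × 250.0 = 115.4 lb
Checking each oxide sum given the weights on record, versus the basis set out (target by target, the sums agree exact up to rounding of places):
  TiO2: 32.30·0.9899 = 31.97 lb (target 31.98 lb)
  MgO: 137.8·0.3153 = 43.45 lb (target 43.45 lb)
  CaO: 53.98·0.4825 + 59.60·0.5563 = 59.20 lb (target 59.20 lb)
  SiO2: 137.8·0.6357 + 53.98·0.5145 = 115.4 lb (target 115.4 lb)
Mass balance on the glass: whole batch net of LOI = 250.0 lb (summing oxide targets gives 250.0 lb; basis as stated: 250.0 lb — any gap is answer rounding).
Total batch = Σ batch = 283.7 lb; Σ batch·LOI gives LOI loss = 33.68 lb; yield, glass over the total, = 88.13%.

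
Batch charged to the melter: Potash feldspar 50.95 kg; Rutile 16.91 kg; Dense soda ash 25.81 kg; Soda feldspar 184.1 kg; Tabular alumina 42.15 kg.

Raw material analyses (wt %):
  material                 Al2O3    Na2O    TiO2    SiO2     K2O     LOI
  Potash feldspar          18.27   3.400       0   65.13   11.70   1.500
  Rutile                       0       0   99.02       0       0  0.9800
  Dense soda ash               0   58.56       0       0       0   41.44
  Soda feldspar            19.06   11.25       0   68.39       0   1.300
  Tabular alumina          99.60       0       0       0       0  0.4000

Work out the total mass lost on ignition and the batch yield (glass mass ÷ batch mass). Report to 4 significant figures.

Values along the way are displayed rounded off to 4 significant figures on the page; all internal work runs at full precision end to end — every reported number takes exactly one rounding; the derived quantities are carried from the weighed amounts for 305.7 kg of glass in exact precision (the five compositions, yield, net glass mass, ignition loss, totals) as quoted within the problem or the answer.
LOI of each material in turn:
  Potash feldspar: 50.95 × 0.01500 = 0.7642 kg
  Rutile: 16.91 × 0.009800 = 0.1657 kg
  Dense soda ash: 25.81 × 0.4144 = 10.70 kg
  Soda feldspar: 184.1 × 0.01300 = 2.393 kg
  Tabular alumina: 42.15 × 0.004000 = 0.1686 kg
Total LOI = 14.19 kg
Glass = batch − LOI = 319.9 − 14.19 = 305.7 kg

LOI loss = 14.19 kg; glass = 305.7 kg; yield = 95.57%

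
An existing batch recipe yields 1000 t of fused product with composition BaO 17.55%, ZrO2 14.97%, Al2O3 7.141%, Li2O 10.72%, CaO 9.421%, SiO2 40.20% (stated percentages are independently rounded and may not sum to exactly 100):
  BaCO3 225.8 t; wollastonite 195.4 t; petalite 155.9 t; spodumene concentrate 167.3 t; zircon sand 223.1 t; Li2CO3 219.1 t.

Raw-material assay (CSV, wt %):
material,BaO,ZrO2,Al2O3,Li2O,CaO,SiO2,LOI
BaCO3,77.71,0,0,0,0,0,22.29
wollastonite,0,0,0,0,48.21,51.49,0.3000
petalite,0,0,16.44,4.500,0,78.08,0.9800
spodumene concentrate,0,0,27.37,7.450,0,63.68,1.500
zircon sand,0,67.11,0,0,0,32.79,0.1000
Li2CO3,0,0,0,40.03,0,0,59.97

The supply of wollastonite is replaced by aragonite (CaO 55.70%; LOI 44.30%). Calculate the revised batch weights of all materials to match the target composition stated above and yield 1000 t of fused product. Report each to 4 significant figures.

Revised batch per 1000 t fused product:
  BaCO3: 225.8 t
  aragonite: 169.1 t
  petalite: 408.5 t
  spodumene concentrate: 15.53 t
  zircon sand: 223.1 t
  Li2CO3: 219.0 t
Total batch = 1261 t; LOI loss = 261.0 t

The whole derivation maintains exact precision end to end — in-progress results are printed (rounded to four significant figures) alongside each step — every reported figure carries a single rounding. All derived quantities, which include the yield, net glass mass, six oxide percentages, the totals, ignition loss, are rebuilt in full float precision, exactly as printed in the problem or the answer, starting from the weights on 1000 t of glass.
Target masses of each oxide per 1000 t fused product:
  BaO: 17.55% × 1000 = 175.5 t
  ZrO2: 14.97% × 1000 = 149.7 t
  Al2O3: 7.141% × 1000 = 71.41 t
  Li2O: 10.72% × 1000 = 107.2 t
  CaO: 9.421% × 1000 = 94.21 t
  SiO2: 40.20% × 1000 = 402.0 t
Sums-versus-targets review from the weights as reported, relative to the basis at hand (oxide sums agree with the targets within answer rounding):
  BaO: 225.8·0.7771 = 175.5 t (target 175.5 t)
  ZrO2: 223.1·0.6711 = 149.7 t (target 149.7 t)
  Al2O3: 408.5·0.1644 + 15.53·0.2737 = 71.41 t (target 71.41 t)
  Li2O: 408.5·0.04500 + 15.53·0.07450 + 219.0·0.4003 = 107.2 t (target 107.2 t)
  CaO: 169.1·0.5570 = 94.19 t (target 94.21 t)
  SiO2: 408.5·0.7808 + 15.53·0.6368 + 223.1·0.3279 = 402.0 t (target 402.0 t)
Auditing the glass mass value: batch total minus LOI = 1000 t (summing oxide targets gives 1000 t; stated basis 1000 t — rounding explains the deltas).
Summing the batch: Σ batch = 1261 t; Σ batch·LOI gives LOI loss = 261.0 t; yield = glass ÷ total batch = 79.30%.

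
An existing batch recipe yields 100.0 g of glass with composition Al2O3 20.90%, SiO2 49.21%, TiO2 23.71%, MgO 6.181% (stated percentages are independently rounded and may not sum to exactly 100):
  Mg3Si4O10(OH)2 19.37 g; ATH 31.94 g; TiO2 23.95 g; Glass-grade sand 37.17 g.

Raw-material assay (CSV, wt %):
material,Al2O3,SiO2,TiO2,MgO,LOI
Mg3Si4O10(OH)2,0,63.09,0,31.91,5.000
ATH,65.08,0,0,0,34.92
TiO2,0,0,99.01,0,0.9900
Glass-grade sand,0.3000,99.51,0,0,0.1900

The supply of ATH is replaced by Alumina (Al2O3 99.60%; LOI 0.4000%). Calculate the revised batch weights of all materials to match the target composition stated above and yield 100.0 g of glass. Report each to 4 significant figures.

Intermediates are shown, with 4-significant-figure rounding, in the working; all internal work keeps full float precision in all steps; each reported value is rounded only once. The derived quantities (LOI, net glass mass, yield, four oxide percentages, totals) are rebuilt starting from the weights for 100.0 g of glass in full precision, as written in question or answer.
Per-oxide target masses for 100.0 g glass:
  Al2O3: 20.90% × 100.0 = 20.90 g
  SiO2: 49.21% × 100.0 = 49.21 g
  TiO2: 23.71% × 100.0 = 23.71 g
  MgO: 6.181% × 100.0 = 6.181 g
Oxide-by-oxide audit using the reported weights, per the basis as stated (each sum matches its target mass once rounding is allowed for):
  Al2O3: 20.87·0.9960 + 37.17·0.003000 = 20.90 g (target 20.90 g)
  SiO2: 19.37·0.6309 + 37.17·0.9951 = 49.21 g (target 49.21 g)
  TiO2: 23.95·0.9901 = 23.71 g (target 23.71 g)
  MgO: 19.37·0.3191 = 6.181 g (target 6.181 g)
Glass-mass sanity pass: total batch − LOI = 100.0 g (summing oxide targets gives 100.0 g; stated basis 100.0 g — differing by rounding only).
Adding the batch up: Σ batch = 101.4 g; loss to ignition Σ batch·LOI = 1.360 g; yield = glass ÷ total batch = 98.66%.

Revised batch per 100.0 g glass:
  Mg3Si4O10(OH)2: 19.37 g
  Alumina: 20.87 g
  TiO2: 23.95 g
  Glass-grade sand: 37.17 g
Total batch = 101.4 g; LOI loss = 1.360 g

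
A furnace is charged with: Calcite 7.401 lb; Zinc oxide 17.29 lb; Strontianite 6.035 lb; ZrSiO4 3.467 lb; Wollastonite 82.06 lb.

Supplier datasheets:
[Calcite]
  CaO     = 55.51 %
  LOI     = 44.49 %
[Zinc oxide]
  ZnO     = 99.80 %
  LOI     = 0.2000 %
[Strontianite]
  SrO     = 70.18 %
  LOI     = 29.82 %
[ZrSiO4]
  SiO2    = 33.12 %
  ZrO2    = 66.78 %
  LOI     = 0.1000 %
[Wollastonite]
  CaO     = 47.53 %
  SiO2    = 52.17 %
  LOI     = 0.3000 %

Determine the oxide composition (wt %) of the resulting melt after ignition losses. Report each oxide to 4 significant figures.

Rounding to four significant figures applies to every in-between result as printed — every computation maintains full float precision throughout — each reported figure carries a single rounding — the derived quantities (five oxide percentages, net glass mass, ignition loss, the totals, the yield) are carried at exact precision starting from the weights on 110.9 lb of glass as written in problem or answer.
Per-oxide mass from batch:
  CaO: 7.401·0.5551 + 82.06·0.4753 = 43.11 lb
  SiO2: 3.467·0.3312 + 82.06·0.5217 = 43.96 lb
  SrO: 6.035·0.7018 = 4.235 lb
  ZnO: 17.29·0.9980 = 17.26 lb
  ZrO2: 3.467·0.6678 = 2.315 lb
LOI: 7.401·0.4449 + 17.29·0.002000 + 6.035·0.2982 + 3.467·0.001000 + 82.06·0.003000 = 5.377 lb
Net of LOI, the glass mass = 116.3 − 5.377 = 110.9 lb (= Σ oxide masses)
wt % = oxide mass / glass mass × 100

Glass mass = 110.9 lb (batch 116.3 − LOI 5.377).
Composition: CaO 38.88%, SiO2 39.65%, SrO 3.820%, ZnO 15.56%, ZrO2 2.088%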